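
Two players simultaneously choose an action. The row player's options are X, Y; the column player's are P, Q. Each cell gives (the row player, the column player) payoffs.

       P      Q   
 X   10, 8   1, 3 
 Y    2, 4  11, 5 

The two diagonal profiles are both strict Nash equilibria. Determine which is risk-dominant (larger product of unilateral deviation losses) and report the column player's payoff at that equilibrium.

At (X, P): the row player loses 10 − 2 = 8 by deviating; the column player loses 8 − 3 = 5. Product = 8·5 = 40.
At (Y, Q): the row player loses 11 − 1 = 10 by deviating; the column player loses 5 − 4 = 1. Product = 10·1 = 10.
40 > 10, so (X, P) is risk-dominant. The column player's payoff there is 8.

8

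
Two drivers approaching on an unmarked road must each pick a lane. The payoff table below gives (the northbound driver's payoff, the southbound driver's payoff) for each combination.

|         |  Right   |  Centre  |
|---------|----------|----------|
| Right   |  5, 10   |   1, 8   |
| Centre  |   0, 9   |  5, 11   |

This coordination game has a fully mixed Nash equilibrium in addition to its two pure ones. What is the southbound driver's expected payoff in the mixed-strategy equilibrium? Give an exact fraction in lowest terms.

19/2

The northbound driver mixes with probability p on Right, chosen so the southbound driver is indifferent: 10p + 9(1−p) = 8p + 11(1−p) gives p = 1/2.
The southbound driver's expected payoff is 10·1/2 + 9·1/2 = 19/2.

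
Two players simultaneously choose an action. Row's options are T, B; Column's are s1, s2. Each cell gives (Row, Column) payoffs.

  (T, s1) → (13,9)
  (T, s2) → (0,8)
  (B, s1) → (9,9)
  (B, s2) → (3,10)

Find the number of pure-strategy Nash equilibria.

(T, s1): Row gets 13 (best alternative 9); Column gets 9 (best alternative 8). Neither deviates — NE.
(B, s2): Row gets 3 (best alternative 0); Column gets 10 (best alternative 9). Neither deviates — NE.
(T, s2) is not a NE: Row would switch to B (3 > 0).
No other cell survives both best-response checks, so there are 2 pure NE.

2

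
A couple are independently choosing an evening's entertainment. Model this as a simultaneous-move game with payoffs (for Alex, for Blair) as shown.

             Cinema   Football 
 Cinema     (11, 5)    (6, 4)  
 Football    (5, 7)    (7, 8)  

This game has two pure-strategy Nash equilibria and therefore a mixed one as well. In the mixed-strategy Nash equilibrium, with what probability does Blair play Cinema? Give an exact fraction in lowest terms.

Blair's mix q on Cinema must make Alex indifferent between Cinema and Football.
Alex's payoff from Cinema: 11q + 6(1−q). From Football: 5q + 7(1−q).
Set equal: 6q = 1(1−q) → q = 1/7.

1/7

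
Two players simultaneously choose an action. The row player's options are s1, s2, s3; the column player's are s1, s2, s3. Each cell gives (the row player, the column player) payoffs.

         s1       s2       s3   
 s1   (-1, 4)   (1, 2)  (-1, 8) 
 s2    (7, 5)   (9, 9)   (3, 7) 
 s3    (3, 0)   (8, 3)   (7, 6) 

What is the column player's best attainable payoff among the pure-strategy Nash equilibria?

Both s2 is a pure NE (the row player: 9 ≥ 8; the column player: 9 ≥ 7). The column player gets 9.
Both s3 is a pure NE (the row player: 7 ≥ 3; the column player: 6 ≥ 3). The column player gets 6.
Every other cell has a profitable deviation for at least one player. Highest of {9, 6} is 9.

9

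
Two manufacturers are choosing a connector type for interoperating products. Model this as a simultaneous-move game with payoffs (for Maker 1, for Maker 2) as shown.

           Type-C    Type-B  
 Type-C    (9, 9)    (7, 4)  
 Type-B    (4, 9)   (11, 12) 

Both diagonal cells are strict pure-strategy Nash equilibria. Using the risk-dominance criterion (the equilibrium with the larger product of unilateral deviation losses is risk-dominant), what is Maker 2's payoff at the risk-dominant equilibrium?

At both Type-C: Maker 1 loses 9 − 4 = 5 by deviating; Maker 2 loses 9 − 4 = 5. Product = 5·5 = 25.
At both Type-B: Maker 1 loses 11 − 7 = 4 by deviating; Maker 2 loses 12 − 9 = 3. Product = 4·3 = 12.
25 > 12, so both Type-C is risk-dominant. Maker 2's payoff there is 9.

9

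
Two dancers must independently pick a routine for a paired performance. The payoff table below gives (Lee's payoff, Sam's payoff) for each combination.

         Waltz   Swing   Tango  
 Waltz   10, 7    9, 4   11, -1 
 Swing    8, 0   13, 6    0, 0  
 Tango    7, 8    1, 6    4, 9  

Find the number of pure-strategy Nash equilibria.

2

Both Waltz: Lee gets 10 (best alternative 8); Sam gets 7 (best alternative 4). Neither deviates — NE.
Both Swing: Lee gets 13 (best alternative 9); Sam gets 6 (best alternative 0). Neither deviates — NE.
Both Tango is not a NE: Lee would switch to Waltz (11 > 4).
No other cell survives both best-response checks, so there are 2 pure NE.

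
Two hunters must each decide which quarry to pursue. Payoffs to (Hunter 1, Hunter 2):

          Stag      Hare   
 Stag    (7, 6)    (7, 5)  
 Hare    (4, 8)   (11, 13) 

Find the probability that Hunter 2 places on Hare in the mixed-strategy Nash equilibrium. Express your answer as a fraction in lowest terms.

3/7

Hunter 2's mix q on Stag must make Hunter 1 indifferent between Stag and Hare.
Hunter 1's payoff from Stag: 7q + 7(1−q). From Hare: 4q + 11(1−q).
Set equal: 3q = 4(1−q) → q = 4/7.
Probability on Hare is 1 − 4/7 = 3/7.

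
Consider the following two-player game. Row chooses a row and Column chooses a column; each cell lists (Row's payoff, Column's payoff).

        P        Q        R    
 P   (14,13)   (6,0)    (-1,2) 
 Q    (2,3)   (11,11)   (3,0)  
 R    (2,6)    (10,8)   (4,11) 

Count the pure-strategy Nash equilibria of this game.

3

Both P: Row gets 14 (best alternative 2); Column gets 13 (best alternative 2). Neither deviates — NE.
Both Q: Row gets 11 (best alternative 10); Column gets 11 (best alternative 3). Neither deviates — NE.
Both R: Row gets 4 (best alternative 3); Column gets 11 (best alternative 8). Neither deviates — NE.
(P, Q) is not a NE: Row would switch to Q (11 > 6).
No other cell survives both best-response checks, so there are 3 pure NE.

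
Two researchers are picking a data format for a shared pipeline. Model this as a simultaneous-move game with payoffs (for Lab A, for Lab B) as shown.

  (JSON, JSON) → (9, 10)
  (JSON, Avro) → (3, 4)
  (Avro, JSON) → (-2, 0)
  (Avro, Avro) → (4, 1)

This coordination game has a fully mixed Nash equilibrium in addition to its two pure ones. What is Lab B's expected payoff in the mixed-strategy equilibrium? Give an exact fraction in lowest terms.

10/7

Lab A mixes with probability p on JSON, chosen so Lab B is indifferent: 10p + 0(1−p) = 4p + 1(1−p) gives p = 1/7.
Lab B's expected payoff is 10·1/7 + 0·6/7 = 10/7.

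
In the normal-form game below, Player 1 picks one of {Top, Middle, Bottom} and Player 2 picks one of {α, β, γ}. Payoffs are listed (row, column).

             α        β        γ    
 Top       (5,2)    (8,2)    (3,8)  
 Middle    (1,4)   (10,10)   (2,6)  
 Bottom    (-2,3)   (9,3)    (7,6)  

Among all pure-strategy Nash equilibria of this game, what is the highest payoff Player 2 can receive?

(Middle, β) is a pure NE (Player 1: 10 ≥ 9; Player 2: 10 ≥ 6). Player 2 gets 10.
(Bottom, γ) is a pure NE (Player 1: 7 ≥ 3; Player 2: 6 ≥ 3). Player 2 gets 6.
Every other cell has a profitable deviation for at least one player. Highest of {10, 6} is 10.

10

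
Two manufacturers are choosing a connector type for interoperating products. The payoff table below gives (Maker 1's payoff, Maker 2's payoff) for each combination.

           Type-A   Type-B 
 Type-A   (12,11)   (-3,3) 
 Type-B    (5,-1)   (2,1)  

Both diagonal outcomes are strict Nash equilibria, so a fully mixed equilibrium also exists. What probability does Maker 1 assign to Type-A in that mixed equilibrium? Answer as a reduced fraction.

Maker 1's mix p on Type-A must make Maker 2 indifferent between Type-A and Type-B.
Maker 2's payoff from Type-A: 11p + (-1)(1−p). From Type-B: 3p + 1(1−p).
Set equal: 8p = 2(1−p) → p = 2/10 = 1/5.

1/5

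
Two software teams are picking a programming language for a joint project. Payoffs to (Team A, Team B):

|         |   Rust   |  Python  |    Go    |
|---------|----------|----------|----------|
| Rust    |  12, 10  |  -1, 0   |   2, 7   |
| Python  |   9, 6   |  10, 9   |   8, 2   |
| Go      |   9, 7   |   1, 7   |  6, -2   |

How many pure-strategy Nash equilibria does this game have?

Both Rust: Team A gets 12 (best alternative 9); Team B gets 10 (best alternative 7). Neither deviates — NE.
Both Python: Team A gets 10 (best alternative 1); Team B gets 9 (best alternative 6). Neither deviates — NE.
Both Go is not a NE: Team A would switch to Python (8 > 6).
No other cell survives both best-response checks, so there are 2 pure NE.

2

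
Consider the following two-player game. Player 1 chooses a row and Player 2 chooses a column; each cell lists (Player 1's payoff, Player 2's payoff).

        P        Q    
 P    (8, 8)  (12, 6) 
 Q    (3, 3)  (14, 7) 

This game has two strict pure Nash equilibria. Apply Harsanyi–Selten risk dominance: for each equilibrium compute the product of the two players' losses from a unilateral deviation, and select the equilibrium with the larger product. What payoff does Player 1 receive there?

At both P: Player 1 loses 8 − 3 = 5 by deviating; Player 2 loses 8 − 6 = 2. Product = 5·2 = 10.
At both Q: Player 1 loses 14 − 12 = 2 by deviating; Player 2 loses 7 − 3 = 4. Product = 2·4 = 8.
10 > 8, so both P is risk-dominant. Player 1's payoff there is 8.

8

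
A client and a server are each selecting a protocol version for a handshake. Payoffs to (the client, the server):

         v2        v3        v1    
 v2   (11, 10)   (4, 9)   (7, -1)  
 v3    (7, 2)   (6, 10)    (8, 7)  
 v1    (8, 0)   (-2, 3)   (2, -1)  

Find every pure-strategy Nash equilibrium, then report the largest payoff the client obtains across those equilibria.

11

Both v2 is a pure NE (the client: 11 ≥ 8; the server: 10 ≥ 9). The client gets 11.
Both v3 is a pure NE (the client: 6 ≥ 4; the server: 10 ≥ 7). The client gets 6.
Every other cell has a profitable deviation for at least one player. Highest of {11, 6} is 11.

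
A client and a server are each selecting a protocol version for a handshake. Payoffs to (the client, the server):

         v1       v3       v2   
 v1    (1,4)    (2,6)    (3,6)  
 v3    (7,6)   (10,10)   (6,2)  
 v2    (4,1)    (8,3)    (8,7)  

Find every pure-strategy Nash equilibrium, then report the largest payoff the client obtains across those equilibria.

10

Both v3 is a pure NE (the client: 10 ≥ 8; the server: 10 ≥ 6). The client gets 10.
Both v2 is a pure NE (the client: 8 ≥ 6; the server: 7 ≥ 3). The client gets 8.
Every other cell has a profitable deviation for at least one player. Highest of {10, 8} is 10.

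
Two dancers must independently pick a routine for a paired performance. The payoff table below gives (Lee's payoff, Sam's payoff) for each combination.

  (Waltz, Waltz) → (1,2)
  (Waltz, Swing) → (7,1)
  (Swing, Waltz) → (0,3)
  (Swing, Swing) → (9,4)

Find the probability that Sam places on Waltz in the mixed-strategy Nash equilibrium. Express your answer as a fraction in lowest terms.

Sam's mix q on Waltz must make Lee indifferent between Waltz and Swing.
Lee's payoff from Waltz: 1q + 7(1−q). From Swing: 0q + 9(1−q).
Set equal: 1q = 2(1−q) → q = 2/3.

2/3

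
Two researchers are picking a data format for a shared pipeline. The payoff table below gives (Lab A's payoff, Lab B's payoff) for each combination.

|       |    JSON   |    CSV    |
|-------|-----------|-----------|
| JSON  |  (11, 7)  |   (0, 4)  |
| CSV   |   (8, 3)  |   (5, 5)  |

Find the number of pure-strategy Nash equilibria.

Both JSON: Lab A gets 11 (best alternative 8); Lab B gets 7 (best alternative 4). Neither deviates — NE.
Both CSV: Lab A gets 5 (best alternative 0); Lab B gets 5 (best alternative 3). Neither deviates — NE.
(JSON, CSV) is not a NE: Lab A would switch to CSV (5 > 0).
No other cell survives both best-response checks, so there are 2 pure NE.

2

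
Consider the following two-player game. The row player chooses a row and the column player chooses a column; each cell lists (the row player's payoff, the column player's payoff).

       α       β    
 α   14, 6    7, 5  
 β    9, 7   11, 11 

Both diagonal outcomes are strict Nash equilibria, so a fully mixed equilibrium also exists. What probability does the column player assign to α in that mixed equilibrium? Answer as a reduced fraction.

4/9

The column player's mix q on α must make the row player indifferent between α and β.
The row player's payoff from α: 14q + 7(1−q). From β: 9q + 11(1−q).
Set equal: 5q = 4(1−q) → q = 4/9.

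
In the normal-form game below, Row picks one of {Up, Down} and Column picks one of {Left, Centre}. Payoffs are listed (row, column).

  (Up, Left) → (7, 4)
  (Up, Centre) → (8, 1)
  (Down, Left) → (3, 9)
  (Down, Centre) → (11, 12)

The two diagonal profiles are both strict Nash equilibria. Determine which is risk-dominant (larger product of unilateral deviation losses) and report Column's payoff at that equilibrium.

4

At (Up, Left): Row loses 7 − 3 = 4 by deviating; Column loses 4 − 1 = 3. Product = 4·3 = 12.
At (Down, Centre): Row loses 11 − 8 = 3 by deviating; Column loses 12 − 9 = 3. Product = 3·3 = 9.
12 > 9, so (Up, Left) is risk-dominant. Column's payoff there is 4.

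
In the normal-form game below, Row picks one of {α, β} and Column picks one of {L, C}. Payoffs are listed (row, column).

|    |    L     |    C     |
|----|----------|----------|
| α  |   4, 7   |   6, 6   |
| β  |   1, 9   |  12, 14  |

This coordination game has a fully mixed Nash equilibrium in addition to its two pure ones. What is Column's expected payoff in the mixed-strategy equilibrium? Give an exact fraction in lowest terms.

22/3

Row mixes with probability p on α, chosen so Column is indifferent: 7p + 9(1−p) = 6p + 14(1−p) gives p = 5/6.
Column's expected payoff is 7·5/6 + 9·1/6 = 22/3.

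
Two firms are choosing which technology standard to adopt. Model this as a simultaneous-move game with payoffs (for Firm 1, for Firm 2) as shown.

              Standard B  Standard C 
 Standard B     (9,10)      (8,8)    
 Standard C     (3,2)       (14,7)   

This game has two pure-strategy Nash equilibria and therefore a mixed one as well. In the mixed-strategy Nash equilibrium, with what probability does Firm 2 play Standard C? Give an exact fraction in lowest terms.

Firm 2's mix q on Standard B must make Firm 1 indifferent between Standard B and Standard C.
Firm 1's payoff from Standard B: 9q + 8(1−q). From Standard C: 3q + 14(1−q).
Set equal: 6q = 6(1−q) → q = 6/12 = 1/2.
Probability on Standard C is 1 − 1/2 = 1/2.

1/2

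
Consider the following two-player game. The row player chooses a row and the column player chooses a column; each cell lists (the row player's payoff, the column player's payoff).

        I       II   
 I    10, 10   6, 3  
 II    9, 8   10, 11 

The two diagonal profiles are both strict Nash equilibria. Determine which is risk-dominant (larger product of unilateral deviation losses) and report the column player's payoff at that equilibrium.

11

At both I: the row player loses 10 − 9 = 1 by deviating; the column player loses 10 − 3 = 7. Product = 1·7 = 7.
At both II: the row player loses 10 − 6 = 4 by deviating; the column player loses 11 − 8 = 3. Product = 4·3 = 12.
12 > 7, so both II is risk-dominant. The column player's payoff there is 11.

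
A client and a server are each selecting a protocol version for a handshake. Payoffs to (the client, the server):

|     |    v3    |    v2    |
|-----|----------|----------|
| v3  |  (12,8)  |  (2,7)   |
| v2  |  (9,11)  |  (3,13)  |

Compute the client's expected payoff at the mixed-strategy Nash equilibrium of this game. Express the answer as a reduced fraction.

The server mixes with probability q on v3, chosen so the client is indifferent: 12q + 2(1−q) = 9q + 3(1−q) gives q = 1/4.
The client's expected payoff (from either row, since indifferent) is 12·1/4 + 2·3/4 = 9/2.

9/2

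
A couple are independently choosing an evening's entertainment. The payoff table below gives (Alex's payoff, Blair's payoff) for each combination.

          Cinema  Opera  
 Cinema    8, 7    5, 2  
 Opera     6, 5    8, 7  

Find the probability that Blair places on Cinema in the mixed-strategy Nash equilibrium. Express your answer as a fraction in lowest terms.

Blair's mix q on Cinema must make Alex indifferent between Cinema and Opera.
Alex's payoff from Cinema: 8q + 5(1−q). From Opera: 6q + 8(1−q).
Set equal: 2q = 3(1−q) → q = 3/5.

3/5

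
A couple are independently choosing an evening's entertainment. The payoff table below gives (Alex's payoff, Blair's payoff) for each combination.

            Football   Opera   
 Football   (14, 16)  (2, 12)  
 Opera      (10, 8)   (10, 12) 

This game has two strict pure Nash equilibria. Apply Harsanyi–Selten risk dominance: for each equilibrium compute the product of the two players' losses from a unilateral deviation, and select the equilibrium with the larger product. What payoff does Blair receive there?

At both Football: Alex loses 14 − 10 = 4 by deviating; Blair loses 16 − 12 = 4. Product = 4·4 = 16.
At both Opera: Alex loses 10 − 2 = 8 by deviating; Blair loses 12 − 8 = 4. Product = 8·4 = 32.
32 > 16, so both Opera is risk-dominant. Blair's payoff there is 12.

12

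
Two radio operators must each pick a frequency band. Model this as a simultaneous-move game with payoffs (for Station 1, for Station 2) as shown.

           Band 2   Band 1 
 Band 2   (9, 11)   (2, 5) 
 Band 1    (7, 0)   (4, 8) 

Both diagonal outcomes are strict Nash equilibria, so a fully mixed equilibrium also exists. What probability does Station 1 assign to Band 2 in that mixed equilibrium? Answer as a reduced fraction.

Station 1's mix p on Band 2 must make Station 2 indifferent between Band 2 and Band 1.
Station 2's payoff from Band 2: 11p + 0(1−p). From Band 1: 5p + 8(1−p).
Set equal: 6p = 8(1−p) → p = 8/14 = 4/7.

4/7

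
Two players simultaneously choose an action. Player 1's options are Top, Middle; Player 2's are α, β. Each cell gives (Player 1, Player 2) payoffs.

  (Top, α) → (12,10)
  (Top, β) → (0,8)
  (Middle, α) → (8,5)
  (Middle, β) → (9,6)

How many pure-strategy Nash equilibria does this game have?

(Top, α): Player 1 gets 12 (best alternative 8); Player 2 gets 10 (best alternative 8). Neither deviates — NE.
(Middle, β): Player 1 gets 9 (best alternative 0); Player 2 gets 6 (best alternative 5). Neither deviates — NE.
(Top, β) is not a NE: Player 1 would switch to Middle (9 > 0).
No other cell survives both best-response checks, so there are 2 pure NE.

2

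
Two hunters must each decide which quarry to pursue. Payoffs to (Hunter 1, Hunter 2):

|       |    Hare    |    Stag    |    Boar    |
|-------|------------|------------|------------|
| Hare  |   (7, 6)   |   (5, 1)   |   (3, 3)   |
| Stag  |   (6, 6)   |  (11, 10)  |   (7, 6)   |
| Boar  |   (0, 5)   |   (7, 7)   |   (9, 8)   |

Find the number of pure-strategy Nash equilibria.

3

Both Hare: Hunter 1 gets 7 (best alternative 6); Hunter 2 gets 6 (best alternative 3). Neither deviates — NE.
Both Stag: Hunter 1 gets 11 (best alternative 7); Hunter 2 gets 10 (best alternative 6). Neither deviates — NE.
Both Boar: Hunter 1 gets 9 (best alternative 7); Hunter 2 gets 8 (best alternative 7). Neither deviates — NE.
(Boar, Stag) is not a NE: Hunter 1 would switch to Stag (11 > 7).
No other cell survives both best-response checks, so there are 3 pure NE.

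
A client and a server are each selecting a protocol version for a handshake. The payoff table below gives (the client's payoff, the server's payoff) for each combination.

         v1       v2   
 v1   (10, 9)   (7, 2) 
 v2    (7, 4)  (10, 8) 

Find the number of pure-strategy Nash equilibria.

Both v1: the client gets 10 (best alternative 7); the server gets 9 (best alternative 2). Neither deviates — NE.
Both v2: the client gets 10 (best alternative 7); the server gets 8 (best alternative 4). Neither deviates — NE.
(v2, v1) is not a NE: the client would switch to v1 (10 > 7).
No other cell survives both best-response checks, so there are 2 pure NE.

2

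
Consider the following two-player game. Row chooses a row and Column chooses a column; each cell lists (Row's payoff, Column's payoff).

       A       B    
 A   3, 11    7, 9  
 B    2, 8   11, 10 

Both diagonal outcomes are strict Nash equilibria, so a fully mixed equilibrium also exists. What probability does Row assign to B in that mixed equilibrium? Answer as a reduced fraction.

Row's mix p on A must make Column indifferent between A and B.
Column's payoff from A: 11p + 8(1−p). From B: 9p + 10(1−p).
Set equal: 2p = 2(1−p) → p = 2/4 = 1/2.
Probability on B is 1 − 1/2 = 1/2.

1/2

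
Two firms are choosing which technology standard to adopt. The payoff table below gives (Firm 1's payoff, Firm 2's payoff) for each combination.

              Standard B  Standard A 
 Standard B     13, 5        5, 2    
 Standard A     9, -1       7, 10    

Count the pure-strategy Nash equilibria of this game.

Both Standard B: Firm 1 gets 13 (best alternative 9); Firm 2 gets 5 (best alternative 2). Neither deviates — NE.
Both Standard A: Firm 1 gets 7 (best alternative 5); Firm 2 gets 10 (best alternative -1). Neither deviates — NE.
(Standard B, Standard A) is not a NE: Firm 1 would switch to Standard A (7 > 5).
No other cell survives both best-response checks, so there are 2 pure NE.

2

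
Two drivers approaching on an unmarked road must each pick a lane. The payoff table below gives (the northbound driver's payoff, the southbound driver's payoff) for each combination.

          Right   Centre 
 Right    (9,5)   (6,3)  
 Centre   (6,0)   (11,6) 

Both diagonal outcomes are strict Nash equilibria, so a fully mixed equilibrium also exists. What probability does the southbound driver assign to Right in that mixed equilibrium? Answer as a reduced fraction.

5/8

The southbound driver's mix q on Right must make the northbound driver indifferent between Right and Centre.
The northbound driver's payoff from Right: 9q + 6(1−q). From Centre: 6q + 11(1−q).
Set equal: 3q = 5(1−q) → q = 5/8.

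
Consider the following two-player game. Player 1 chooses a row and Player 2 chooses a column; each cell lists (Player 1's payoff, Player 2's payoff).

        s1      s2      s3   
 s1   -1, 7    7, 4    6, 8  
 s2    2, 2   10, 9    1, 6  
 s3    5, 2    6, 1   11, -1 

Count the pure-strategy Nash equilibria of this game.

2

Both s2: Player 1 gets 10 (best alternative 7); Player 2 gets 9 (best alternative 6). Neither deviates — NE.
(s3, s1): Player 1 gets 5 (best alternative 2); Player 2 gets 2 (best alternative 1). Neither deviates — NE.
Both s3 is not a NE: Player 2 would switch to s1 (2 > -1).
No other cell survives both best-response checks, so there are 2 pure NE.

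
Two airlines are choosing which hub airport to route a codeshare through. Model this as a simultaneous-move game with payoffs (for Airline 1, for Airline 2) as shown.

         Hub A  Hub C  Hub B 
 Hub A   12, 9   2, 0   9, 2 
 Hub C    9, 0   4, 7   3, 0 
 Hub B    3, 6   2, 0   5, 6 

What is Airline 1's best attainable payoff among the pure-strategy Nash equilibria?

12

Both Hub A is a pure NE (Airline 1: 12 ≥ 9; Airline 2: 9 ≥ 2). Airline 1 gets 12.
Both Hub C is a pure NE (Airline 1: 4 ≥ 2; Airline 2: 7 ≥ 0). Airline 1 gets 4.
Every other cell has a profitable deviation for at least one player. Highest of {12, 4} is 12.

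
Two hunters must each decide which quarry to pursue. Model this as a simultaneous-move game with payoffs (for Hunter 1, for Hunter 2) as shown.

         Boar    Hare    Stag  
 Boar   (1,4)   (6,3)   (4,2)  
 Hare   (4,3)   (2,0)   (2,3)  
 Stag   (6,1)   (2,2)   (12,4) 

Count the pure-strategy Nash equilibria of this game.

1

Both Stag: Hunter 1 gets 12 (best alternative 4); Hunter 2 gets 4 (best alternative 2). Neither deviates — NE.
Both Hare is not a NE: Hunter 1 would switch to Boar (6 > 2).
No other cell survives both best-response checks, so there is 1 pure NE.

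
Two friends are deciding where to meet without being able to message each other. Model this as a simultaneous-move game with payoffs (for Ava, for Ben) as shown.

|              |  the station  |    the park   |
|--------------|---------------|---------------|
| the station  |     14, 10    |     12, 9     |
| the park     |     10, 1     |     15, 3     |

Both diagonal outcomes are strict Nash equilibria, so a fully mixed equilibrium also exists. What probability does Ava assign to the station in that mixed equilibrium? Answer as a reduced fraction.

2/3

Ava's mix p on the station must make Ben indifferent between the station and the park.
Ben's payoff from the station: 10p + 1(1−p). From the park: 9p + 3(1−p).
Set equal: 1p = 2(1−p) → p = 2/3.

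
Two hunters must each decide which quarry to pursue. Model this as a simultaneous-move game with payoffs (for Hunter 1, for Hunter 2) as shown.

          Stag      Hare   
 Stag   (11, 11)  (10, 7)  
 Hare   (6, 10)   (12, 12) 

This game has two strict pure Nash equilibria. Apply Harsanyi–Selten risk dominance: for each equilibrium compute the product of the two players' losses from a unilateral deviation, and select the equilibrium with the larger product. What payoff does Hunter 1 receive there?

11

At both Stag: Hunter 1 loses 11 − 6 = 5 by deviating; Hunter 2 loses 11 − 7 = 4. Product = 5·4 = 20.
At both Hare: Hunter 1 loses 12 − 10 = 2 by deviating; Hunter 2 loses 12 − 10 = 2. Product = 2·2 = 4.
20 > 4, so both Stag is risk-dominant. Hunter 1's payoff there is 11.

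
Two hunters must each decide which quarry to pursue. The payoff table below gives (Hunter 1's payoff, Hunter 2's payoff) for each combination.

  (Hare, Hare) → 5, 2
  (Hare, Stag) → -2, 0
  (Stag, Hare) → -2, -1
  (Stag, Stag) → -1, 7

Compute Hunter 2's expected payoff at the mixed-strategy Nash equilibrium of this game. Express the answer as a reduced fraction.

Hunter 1 mixes with probability p on Hare, chosen so Hunter 2 is indifferent: 2p + (-1)(1−p) = 0p + 7(1−p) gives p = 4/5.
Hunter 2's expected payoff is 2·4/5 + (-1)·1/5 = 7/5.

7/5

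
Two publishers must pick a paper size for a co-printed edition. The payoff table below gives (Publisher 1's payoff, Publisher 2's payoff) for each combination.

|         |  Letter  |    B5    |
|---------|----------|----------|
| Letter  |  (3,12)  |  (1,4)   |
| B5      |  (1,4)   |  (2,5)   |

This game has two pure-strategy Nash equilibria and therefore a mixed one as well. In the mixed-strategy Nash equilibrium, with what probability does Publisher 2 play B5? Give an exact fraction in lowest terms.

2/3

Publisher 2's mix q on Letter must make Publisher 1 indifferent between Letter and B5.
Publisher 1's payoff from Letter: 3q + 1(1−q). From B5: 1q + 2(1−q).
Set equal: 2q = 1(1−q) → q = 1/3.
Probability on B5 is 1 − 1/3 = 2/3.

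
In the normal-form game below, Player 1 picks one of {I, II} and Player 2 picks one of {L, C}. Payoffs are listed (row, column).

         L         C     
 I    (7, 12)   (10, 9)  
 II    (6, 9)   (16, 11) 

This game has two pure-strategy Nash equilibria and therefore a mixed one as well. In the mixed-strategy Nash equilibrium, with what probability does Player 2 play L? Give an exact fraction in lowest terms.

Player 2's mix q on L must make Player 1 indifferent between I and II.
Player 1's payoff from I: 7q + 10(1−q). From II: 6q + 16(1−q).
Set equal: 1q = 6(1−q) → q = 6/7.

6/7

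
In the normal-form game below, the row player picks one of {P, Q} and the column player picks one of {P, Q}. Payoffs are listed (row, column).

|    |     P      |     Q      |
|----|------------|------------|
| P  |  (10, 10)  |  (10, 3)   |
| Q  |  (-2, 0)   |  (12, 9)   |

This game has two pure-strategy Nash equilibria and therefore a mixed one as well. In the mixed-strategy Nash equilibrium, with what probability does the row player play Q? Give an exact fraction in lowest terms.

The row player's mix p on P must make the column player indifferent between P and Q.
The column player's payoff from P: 10p + 0(1−p). From Q: 3p + 9(1−p).
Set equal: 7p = 9(1−p) → p = 9/16.
Probability on Q is 1 − 9/16 = 7/16.

7/16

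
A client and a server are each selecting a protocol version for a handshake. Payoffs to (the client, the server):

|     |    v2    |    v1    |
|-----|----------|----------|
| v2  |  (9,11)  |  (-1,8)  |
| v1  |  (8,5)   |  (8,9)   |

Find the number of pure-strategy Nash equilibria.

Both v2: the client gets 9 (best alternative 8); the server gets 11 (best alternative 8). Neither deviates — NE.
Both v1: the client gets 8 (best alternative -1); the server gets 9 (best alternative 5). Neither deviates — NE.
(v2, v1) is not a NE: the client would switch to v1 (8 > -1).
No other cell survives both best-response checks, so there are 2 pure NE.

2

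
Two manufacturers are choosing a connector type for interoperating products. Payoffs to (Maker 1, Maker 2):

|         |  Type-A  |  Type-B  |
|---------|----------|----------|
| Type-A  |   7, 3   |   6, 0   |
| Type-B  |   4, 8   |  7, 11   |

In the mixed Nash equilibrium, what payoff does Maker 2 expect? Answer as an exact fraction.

Maker 1 mixes with probability p on Type-A, chosen so Maker 2 is indifferent: 3p + 8(1−p) = 0p + 11(1−p) gives p = 1/2.
Maker 2's expected payoff is 3·1/2 + 8·1/2 = 11/2.

11/2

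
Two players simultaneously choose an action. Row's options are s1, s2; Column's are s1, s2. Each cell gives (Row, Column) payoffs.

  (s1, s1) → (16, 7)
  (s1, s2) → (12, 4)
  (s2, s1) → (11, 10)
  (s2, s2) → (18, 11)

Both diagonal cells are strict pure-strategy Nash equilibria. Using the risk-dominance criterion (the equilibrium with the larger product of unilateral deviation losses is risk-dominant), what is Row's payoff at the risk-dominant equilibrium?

16

At both s1: Row loses 16 − 11 = 5 by deviating; Column loses 7 − 4 = 3. Product = 5·3 = 15.
At both s2: Row loses 18 − 12 = 6 by deviating; Column loses 11 − 10 = 1. Product = 6·1 = 6.
15 > 6, so both s1 is risk-dominant. Row's payoff there is 16.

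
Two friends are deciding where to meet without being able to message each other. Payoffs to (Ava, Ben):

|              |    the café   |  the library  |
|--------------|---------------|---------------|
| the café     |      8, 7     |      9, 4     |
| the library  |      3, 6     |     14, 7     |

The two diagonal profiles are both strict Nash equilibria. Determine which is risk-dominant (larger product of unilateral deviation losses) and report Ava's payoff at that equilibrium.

8

At both the café: Ava loses 8 − 3 = 5 by deviating; Ben loses 7 − 4 = 3. Product = 5·3 = 15.
At both the library: Ava loses 14 − 9 = 5 by deviating; Ben loses 7 − 6 = 1. Product = 5·1 = 5.
15 > 5, so both the café is risk-dominant. Ava's payoff there is 8.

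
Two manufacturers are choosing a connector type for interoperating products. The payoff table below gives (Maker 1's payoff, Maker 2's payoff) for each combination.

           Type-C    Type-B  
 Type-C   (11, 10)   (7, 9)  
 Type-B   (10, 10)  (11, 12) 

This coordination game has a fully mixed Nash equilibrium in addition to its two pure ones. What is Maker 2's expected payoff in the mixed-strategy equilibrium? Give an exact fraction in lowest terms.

Maker 1 mixes with probability p on Type-C, chosen so Maker 2 is indifferent: 10p + 10(1−p) = 9p + 12(1−p) gives p = 2/3.
Maker 2's expected payoff is 10·2/3 + 10·1/3 = 10.

10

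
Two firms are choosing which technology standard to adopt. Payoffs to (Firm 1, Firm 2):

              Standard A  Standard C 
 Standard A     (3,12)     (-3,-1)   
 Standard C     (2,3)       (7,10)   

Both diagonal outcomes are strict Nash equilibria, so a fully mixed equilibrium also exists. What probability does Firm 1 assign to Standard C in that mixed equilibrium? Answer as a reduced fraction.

13/20

Firm 1's mix p on Standard A must make Firm 2 indifferent between Standard A and Standard C.
Firm 2's payoff from Standard A: 12p + 3(1−p). From Standard C: (-1)p + 10(1−p).
Set equal: 13p = 7(1−p) → p = 7/20.
Probability on Standard C is 1 − 7/20 = 13/20.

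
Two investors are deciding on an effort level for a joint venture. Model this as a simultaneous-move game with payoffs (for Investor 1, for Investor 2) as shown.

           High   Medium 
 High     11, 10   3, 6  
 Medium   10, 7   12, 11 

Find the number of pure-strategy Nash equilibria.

2

Both High: Investor 1 gets 11 (best alternative 10); Investor 2 gets 10 (best alternative 6). Neither deviates — NE.
Both Medium: Investor 1 gets 12 (best alternative 3); Investor 2 gets 11 (best alternative 7). Neither deviates — NE.
(High, Medium) is not a NE: Investor 1 would switch to Medium (12 > 3).
No other cell survives both best-response checks, so there are 2 pure NE.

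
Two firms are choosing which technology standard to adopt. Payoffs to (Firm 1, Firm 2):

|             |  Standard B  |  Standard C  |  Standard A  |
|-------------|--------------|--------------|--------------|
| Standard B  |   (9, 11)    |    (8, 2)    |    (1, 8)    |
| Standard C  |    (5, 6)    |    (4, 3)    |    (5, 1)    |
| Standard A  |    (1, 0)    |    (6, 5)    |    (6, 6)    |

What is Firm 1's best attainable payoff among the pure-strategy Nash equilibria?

Both Standard B is a pure NE (Firm 1: 9 ≥ 5; Firm 2: 11 ≥ 8). Firm 1 gets 9.
Both Standard A is a pure NE (Firm 1: 6 ≥ 5; Firm 2: 6 ≥ 5). Firm 1 gets 6.
Every other cell has a profitable deviation for at least one player. Highest of {9, 6} is 9.

9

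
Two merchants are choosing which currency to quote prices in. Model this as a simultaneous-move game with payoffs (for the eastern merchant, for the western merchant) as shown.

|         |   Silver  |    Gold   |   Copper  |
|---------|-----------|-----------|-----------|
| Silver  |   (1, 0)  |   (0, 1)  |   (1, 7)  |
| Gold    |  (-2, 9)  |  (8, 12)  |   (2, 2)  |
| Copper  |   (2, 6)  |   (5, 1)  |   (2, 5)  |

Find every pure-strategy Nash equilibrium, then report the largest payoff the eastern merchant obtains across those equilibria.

8

Both Gold is a pure NE (the eastern merchant: 8 ≥ 5; the western merchant: 12 ≥ 9). The eastern merchant gets 8.
(Copper, Silver) is a pure NE (the eastern merchant: 2 ≥ 1; the western merchant: 6 ≥ 5). The eastern merchant gets 2.
Every other cell has a profitable deviation for at least one player. Highest of {8, 2} is 8.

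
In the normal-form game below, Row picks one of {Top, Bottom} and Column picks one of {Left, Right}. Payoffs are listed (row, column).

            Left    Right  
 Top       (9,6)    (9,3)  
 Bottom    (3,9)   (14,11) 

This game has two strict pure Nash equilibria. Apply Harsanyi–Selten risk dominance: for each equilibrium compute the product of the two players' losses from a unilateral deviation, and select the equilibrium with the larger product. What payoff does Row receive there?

9

At (Top, Left): Row loses 9 − 3 = 6 by deviating; Column loses 6 − 3 = 3. Product = 6·3 = 18.
At (Bottom, Right): Row loses 14 − 9 = 5 by deviating; Column loses 11 − 9 = 2. Product = 5·2 = 10.
18 > 10, so (Top, Left) is risk-dominant. Row's payoff there is 9.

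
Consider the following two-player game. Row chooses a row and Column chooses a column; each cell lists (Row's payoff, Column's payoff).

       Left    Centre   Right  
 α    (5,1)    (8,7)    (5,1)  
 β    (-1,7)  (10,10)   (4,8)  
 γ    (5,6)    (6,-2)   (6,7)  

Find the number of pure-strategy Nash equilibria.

(β, Centre): Row gets 10 (best alternative 8); Column gets 10 (best alternative 8). Neither deviates — NE.
(γ, Right): Row gets 6 (best alternative 5); Column gets 7 (best alternative 6). Neither deviates — NE.
(α, Left) is not a NE: Column would switch to Centre (7 > 1).
No other cell survives both best-response checks, so there are 2 pure NE.

2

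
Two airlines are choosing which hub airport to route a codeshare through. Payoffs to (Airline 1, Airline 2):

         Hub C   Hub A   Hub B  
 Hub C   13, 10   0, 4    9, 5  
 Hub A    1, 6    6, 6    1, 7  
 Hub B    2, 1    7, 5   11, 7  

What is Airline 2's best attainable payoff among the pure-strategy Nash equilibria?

Both Hub C is a pure NE (Airline 1: 13 ≥ 2; Airline 2: 10 ≥ 5). Airline 2 gets 10.
Both Hub B is a pure NE (Airline 1: 11 ≥ 9; Airline 2: 7 ≥ 5). Airline 2 gets 7.
Every other cell has a profitable deviation for at least one player. Highest of {10, 7} is 10.

10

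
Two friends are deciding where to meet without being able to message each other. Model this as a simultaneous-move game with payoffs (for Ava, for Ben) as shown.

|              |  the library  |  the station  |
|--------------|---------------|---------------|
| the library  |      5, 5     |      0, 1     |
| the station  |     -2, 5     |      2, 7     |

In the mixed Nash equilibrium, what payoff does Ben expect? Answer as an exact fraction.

Ava mixes with probability p on the library, chosen so Ben is indifferent: 5p + 5(1−p) = 1p + 7(1−p) gives p = 1/3.
Ben's expected payoff is 5·1/3 + 5·2/3 = 5.

5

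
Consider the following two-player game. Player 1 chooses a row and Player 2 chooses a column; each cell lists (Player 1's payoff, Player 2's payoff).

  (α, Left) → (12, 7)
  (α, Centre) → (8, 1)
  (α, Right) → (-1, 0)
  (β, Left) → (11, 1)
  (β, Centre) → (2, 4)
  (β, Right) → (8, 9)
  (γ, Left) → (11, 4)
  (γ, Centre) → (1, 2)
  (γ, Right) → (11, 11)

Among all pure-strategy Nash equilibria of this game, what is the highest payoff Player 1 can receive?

12

(α, Left) is a pure NE (Player 1: 12 ≥ 11; Player 2: 7 ≥ 1). Player 1 gets 12.
(γ, Right) is a pure NE (Player 1: 11 ≥ 8; Player 2: 11 ≥ 4). Player 1 gets 11.
Every other cell has a profitable deviation for at least one player. Highest of {12, 11} is 12.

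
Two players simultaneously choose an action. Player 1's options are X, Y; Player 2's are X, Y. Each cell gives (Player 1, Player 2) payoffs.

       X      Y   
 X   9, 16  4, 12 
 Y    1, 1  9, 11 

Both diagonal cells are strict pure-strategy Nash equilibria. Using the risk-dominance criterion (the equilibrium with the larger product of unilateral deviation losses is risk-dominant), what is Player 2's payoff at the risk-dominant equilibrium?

11

At both X: Player 1 loses 9 − 1 = 8 by deviating; Player 2 loses 16 − 12 = 4. Product = 8·4 = 32.
At both Y: Player 1 loses 9 − 4 = 5 by deviating; Player 2 loses 11 − 1 = 10. Product = 5·10 = 50.
50 > 32, so both Y is risk-dominant. Player 2's payoff there is 11.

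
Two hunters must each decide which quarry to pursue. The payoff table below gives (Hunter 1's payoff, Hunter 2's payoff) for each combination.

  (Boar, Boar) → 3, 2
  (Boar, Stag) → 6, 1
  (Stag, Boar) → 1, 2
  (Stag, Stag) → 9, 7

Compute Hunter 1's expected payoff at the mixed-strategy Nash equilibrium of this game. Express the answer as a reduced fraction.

21/5

Hunter 2 mixes with probability q on Boar, chosen so Hunter 1 is indifferent: 3q + 6(1−q) = 1q + 9(1−q) gives q = 3/5.
Hunter 1's expected payoff (from either row, since indifferent) is 3·3/5 + 6·2/5 = 21/5.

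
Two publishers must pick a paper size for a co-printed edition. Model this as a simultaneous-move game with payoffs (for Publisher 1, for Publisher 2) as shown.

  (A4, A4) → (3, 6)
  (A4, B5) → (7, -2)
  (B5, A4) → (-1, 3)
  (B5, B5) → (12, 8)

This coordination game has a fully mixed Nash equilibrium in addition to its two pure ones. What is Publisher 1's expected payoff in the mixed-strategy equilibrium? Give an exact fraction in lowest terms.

43/9

Publisher 2 mixes with probability q on A4, chosen so Publisher 1 is indifferent: 3q + 7(1−q) = (-1)q + 12(1−q) gives q = 5/9.
Publisher 1's expected payoff (from either row, since indifferent) is 3·5/9 + 7·4/9 = 43/9.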